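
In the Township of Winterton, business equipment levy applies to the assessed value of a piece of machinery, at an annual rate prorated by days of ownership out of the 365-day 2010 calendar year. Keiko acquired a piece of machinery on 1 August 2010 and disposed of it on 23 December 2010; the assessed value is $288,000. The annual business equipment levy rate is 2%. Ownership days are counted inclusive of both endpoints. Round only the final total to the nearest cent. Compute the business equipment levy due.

Days held (1 August – 23 December 2010): 145 out of 365
Tax = $288,000 × 2% × 145/365 = $2,288.2192

$2,288.22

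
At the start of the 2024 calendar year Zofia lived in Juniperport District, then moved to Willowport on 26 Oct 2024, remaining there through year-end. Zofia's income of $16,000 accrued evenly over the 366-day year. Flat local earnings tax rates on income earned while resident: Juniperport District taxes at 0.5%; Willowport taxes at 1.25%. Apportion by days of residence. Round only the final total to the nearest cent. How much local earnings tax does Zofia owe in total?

$101.97

Juniperport District, 1 Jan – 25 Oct 2024: 299 days → $16,000 × 0.5% × 299/366 = $65.3552
Willowport, 26 Oct – 31 Dec 2024: 67 days → $16,000 × 1.25% × 67/366 = $36.6120
Total = $101.9672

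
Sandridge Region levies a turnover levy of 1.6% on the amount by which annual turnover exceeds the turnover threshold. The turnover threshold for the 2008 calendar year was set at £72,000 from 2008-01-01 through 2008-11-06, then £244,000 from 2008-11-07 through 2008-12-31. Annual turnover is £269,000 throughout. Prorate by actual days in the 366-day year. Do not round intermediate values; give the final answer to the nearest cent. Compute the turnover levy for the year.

2008-01-01 to 2008-11-06: 311 days, exemption £72,000 → (£269,000 − £72,000) × 1.6% × 311/366 = £2,678.3388
2008-11-07 to 2008-12-31: 55 days, exemption £244,000 → (£269,000 − £244,000) × 1.6% × 55/366 = £60.1093
Total = £2,738.4481

£2,738.45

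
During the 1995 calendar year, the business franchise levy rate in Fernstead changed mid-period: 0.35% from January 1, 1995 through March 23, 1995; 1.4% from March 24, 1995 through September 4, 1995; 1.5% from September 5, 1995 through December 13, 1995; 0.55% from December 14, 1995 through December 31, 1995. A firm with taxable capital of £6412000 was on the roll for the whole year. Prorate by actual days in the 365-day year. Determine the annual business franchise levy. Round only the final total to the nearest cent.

January 1 – March 23, 1995: 82 days at 0.35% → £6412000 × 0.35% × 82/365 = £5041.7644
March 24 – September 4, 1995: 165 days at 1.4% → £6412000 × 1.4% × 165/365 = £40580.0548
September 5 – December 13, 1995: 100 days at 1.5% → £6412000 × 1.5% × 100/365 = £26350.6849
December 14 – December 31, 1995: 18 days at 0.55% → £6412000 × 0.55% × 18/365 = £1739.1452
Total = £73711.6493

£73711.65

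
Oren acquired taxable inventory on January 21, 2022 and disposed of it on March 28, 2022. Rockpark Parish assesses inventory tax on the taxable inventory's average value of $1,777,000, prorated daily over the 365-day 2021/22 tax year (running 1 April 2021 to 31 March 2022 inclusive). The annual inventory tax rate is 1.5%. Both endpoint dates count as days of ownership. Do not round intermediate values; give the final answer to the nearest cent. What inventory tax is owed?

Days held (January 21 – March 28, 2022): 67 out of 365
Tax = $1,777,000 × 1.5% × 67/365 = $4,892.8356

$4,892.84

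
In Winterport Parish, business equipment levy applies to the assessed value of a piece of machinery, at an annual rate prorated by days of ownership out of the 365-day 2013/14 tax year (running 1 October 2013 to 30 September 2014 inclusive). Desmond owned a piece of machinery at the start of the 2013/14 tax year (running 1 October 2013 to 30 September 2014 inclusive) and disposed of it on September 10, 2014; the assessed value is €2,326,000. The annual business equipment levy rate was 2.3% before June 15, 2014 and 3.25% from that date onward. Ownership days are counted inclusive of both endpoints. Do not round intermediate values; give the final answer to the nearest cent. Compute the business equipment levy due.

€55,894.10

October 1, 2013 – June 14, 2014: 257 days at 2.3% → €2,326,000 × 2.3% × 257/365 = €37,668.4548
June 15 – September 10, 2014: 88 days at 3.25% → €2,326,000 × 3.25% × 88/365 = €18,225.6438
Total = €55,894.0986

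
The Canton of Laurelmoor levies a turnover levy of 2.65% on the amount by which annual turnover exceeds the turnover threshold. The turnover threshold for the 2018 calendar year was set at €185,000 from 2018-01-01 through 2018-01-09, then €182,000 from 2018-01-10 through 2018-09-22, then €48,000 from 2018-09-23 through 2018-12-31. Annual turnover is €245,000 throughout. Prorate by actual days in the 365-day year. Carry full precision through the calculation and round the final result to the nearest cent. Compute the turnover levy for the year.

€2,640.42

2018-01-01 to 2018-01-09: 9 days, exemption €185,000 → (€245,000 − €185,000) × 2.65% × 9/365 = €39.2055
2018-01-10 to 2018-09-22: 256 days, exemption €182,000 → (€245,000 − €182,000) × 2.65% × 256/365 = €1,170.9370
2018-09-23 to 2018-12-31: 100 days, exemption €48,000 → (€245,000 − €48,000) × 2.65% × 100/365 = €1,430.2740
Total = €2,640.4164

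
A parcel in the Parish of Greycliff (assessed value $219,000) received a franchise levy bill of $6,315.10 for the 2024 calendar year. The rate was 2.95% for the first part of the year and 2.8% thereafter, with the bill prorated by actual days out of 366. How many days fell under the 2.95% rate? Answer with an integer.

Let d = days at the first rate; then 366 − d days at the second rate.
$219,000 × [2.95%·d + 2.8%·(366−d)] / 366 = $6,315.10
Solving gives d = 204, so the new rate took effect on 23 July 2024.

204 days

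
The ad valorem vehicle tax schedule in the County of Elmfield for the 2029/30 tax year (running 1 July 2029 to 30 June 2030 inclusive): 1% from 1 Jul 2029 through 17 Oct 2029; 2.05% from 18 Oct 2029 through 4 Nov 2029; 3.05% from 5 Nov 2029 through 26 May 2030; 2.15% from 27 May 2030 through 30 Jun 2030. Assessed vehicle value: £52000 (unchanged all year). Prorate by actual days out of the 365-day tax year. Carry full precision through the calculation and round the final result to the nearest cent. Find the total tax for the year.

1 Jul – 17 Oct 2029: 109 days at 1% → £52000 × 1% × 109/365 = £155.2877
18 Oct – 4 Nov 2029: 18 days at 2.05% → £52000 × 2.05% × 18/365 = £52.5699
5 Nov 2029 – 26 May 2030: 203 days at 3.05% → £52000 × 3.05% × 203/365 = £882.0767
27 May – 30 Jun 2030: 35 days at 2.15% → £52000 × 2.15% × 35/365 = £107.2055
Total = £1197.1397

£1197.14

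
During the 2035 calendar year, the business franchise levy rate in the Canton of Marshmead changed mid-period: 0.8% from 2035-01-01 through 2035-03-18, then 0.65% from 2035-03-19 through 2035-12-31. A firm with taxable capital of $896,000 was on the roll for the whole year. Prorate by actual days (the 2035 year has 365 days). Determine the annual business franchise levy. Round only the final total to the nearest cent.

2035-01-01 to 2035-03-18: 77 days at 0.8% → $896,000 × 0.8% × 77/365 = $1,512.1534
2035-03-19 to 2035-12-31: 288 days at 0.65% → $896,000 × 0.65% × 288/365 = $4,595.3753
Total = $6,107.5288

$6,107.53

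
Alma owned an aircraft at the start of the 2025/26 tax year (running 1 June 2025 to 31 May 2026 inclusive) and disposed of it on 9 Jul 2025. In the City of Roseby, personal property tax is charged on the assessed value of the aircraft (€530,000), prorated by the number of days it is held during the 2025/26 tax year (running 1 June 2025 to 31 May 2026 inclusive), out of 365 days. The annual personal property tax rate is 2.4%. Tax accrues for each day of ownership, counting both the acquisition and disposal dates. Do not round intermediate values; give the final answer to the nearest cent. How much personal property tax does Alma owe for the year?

Days held (1 Jun – 9 Jul 2025): 39 out of 365
Tax = €530,000 × 2.4% × 39/365 = €1,359.1233

€1,359.12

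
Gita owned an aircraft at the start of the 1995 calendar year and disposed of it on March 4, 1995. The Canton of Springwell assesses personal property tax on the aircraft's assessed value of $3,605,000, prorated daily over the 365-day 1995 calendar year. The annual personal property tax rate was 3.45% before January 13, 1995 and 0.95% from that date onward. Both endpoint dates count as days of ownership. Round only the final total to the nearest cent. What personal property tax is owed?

$8,874.23

January 1 – January 12, 1995: 12 days at 3.45% → $3,605,000 × 3.45% × 12/365 = $4,088.9589
January 13 – March 4, 1995: 51 days at 0.95% → $3,605,000 × 0.95% × 51/365 = $4,785.2671
Total = $8,874.2260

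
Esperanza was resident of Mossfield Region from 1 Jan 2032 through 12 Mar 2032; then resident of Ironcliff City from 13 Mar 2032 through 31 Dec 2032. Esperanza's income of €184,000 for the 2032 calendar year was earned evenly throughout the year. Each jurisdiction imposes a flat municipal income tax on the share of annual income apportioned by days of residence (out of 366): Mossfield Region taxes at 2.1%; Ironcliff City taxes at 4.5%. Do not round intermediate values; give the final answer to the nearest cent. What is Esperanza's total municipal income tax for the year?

Mossfield Region, 1 Jan – 12 Mar 2032: 72 days → €184,000 × 2.1% × 72/366 = €760.1311
Ironcliff City, 13 Mar – 31 Dec 2032: 294 days → €184,000 × 4.5% × 294/366 = €6,651.1475
Total = €7,411.2787

€7,411.28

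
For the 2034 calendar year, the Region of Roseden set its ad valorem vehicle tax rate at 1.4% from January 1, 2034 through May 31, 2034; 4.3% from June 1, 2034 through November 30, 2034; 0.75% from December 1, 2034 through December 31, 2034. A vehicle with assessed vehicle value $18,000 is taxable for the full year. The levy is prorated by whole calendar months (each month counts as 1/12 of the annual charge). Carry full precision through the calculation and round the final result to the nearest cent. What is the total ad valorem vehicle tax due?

$503.25

January 1 – May 31, 2034: 5 months at 1.4% → $18,000 × 1.4% × 5/12 = $105.0000
June 1 – November 30, 2034: 6 months at 4.3% → $18,000 × 4.3% × 6/12 = $387.0000
December 1 – December 31, 2034: 1 month at 0.75% → $18,000 × 0.75% × 1/12 = $11.2500
Total = $503.2500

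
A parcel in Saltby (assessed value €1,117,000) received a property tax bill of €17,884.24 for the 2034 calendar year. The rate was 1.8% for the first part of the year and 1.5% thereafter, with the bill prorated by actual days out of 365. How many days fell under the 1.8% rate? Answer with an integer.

123 days

Let d = days at the first rate; then 365 − d days at the second rate.
€1,117,000 × [1.8%·d + 1.5%·(365−d)] / 365 = €17,884.24
Solving gives d = 123, so the new rate took effect on 4 May 2034.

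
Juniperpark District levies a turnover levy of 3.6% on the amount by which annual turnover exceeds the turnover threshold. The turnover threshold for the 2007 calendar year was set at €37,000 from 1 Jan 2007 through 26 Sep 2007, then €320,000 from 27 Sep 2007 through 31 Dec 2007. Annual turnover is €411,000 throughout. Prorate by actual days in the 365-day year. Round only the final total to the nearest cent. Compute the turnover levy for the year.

1 Jan – 26 Sep 2007: 269 days, exemption €37,000 → (€411,000 − €37,000) × 3.6% × 269/365 = €9,922.7836
27 Sep – 31 Dec 2007: 96 days, exemption €320,000 → (€411,000 − €320,000) × 3.6% × 96/365 = €861.6329
Total = €10,784.4164

€10,784.42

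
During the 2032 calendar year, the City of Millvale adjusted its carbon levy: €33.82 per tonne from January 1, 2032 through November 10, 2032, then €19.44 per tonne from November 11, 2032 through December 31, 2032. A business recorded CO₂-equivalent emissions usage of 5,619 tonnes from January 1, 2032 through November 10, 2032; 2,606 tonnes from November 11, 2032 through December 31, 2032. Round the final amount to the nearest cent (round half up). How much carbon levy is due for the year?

€240695.22

January 1 – November 10, 2032: 5,619 tonnes at €33.82/tonne → €190034.58
November 11 – December 31, 2032: 2,606 tonnes at €19.44/tonne → €50660.64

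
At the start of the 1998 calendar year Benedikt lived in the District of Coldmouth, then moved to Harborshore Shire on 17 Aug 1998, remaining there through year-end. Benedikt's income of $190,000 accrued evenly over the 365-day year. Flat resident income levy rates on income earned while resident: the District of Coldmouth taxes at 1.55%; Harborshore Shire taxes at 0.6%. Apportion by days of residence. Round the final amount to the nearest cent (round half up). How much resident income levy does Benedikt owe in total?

The District of Coldmouth, 1 Jan – 16 Aug 1998: 228 days → $190,000 × 1.55% × 228/365 = $1,839.6164
Harborshore Shire, 17 Aug – 31 Dec 1998: 137 days → $190,000 × 0.6% × 137/365 = $427.8904
Total = $2,267.5068

$2,267.51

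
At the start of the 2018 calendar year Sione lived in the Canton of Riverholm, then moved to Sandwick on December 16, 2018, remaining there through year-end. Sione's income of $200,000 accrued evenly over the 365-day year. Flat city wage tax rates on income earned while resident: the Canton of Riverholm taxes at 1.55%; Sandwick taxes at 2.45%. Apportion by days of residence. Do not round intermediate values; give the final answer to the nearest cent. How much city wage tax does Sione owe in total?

The Canton of Riverholm, January 1 – December 15, 2018: 349 days → $200,000 × 1.55% × 349/365 = $2,964.1096
Sandwick, December 16 – December 31, 2018: 16 days → $200,000 × 2.45% × 16/365 = $214.7945
Total = $3,178.9041

$3,178.90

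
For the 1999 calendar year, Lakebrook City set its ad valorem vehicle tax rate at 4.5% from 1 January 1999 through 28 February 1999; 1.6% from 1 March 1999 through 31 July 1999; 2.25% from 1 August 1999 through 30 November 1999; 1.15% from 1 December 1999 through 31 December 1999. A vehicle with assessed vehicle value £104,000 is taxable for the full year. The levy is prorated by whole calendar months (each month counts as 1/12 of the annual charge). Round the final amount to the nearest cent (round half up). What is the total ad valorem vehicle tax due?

£2,353.00

1 January – 28 February 1999: 2 months at 4.5% → £104,000 × 4.5% × 2/12 = £780.0000
1 March – 31 July 1999: 5 months at 1.6% → £104,000 × 1.6% × 5/12 = £693.3333
1 August – 30 November 1999: 4 months at 2.25% → £104,000 × 2.25% × 4/12 = £780.0000
1 December – 31 December 1999: 1 month at 1.15% → £104,000 × 1.15% × 1/12 = £99.6667
Total = £2,353.0000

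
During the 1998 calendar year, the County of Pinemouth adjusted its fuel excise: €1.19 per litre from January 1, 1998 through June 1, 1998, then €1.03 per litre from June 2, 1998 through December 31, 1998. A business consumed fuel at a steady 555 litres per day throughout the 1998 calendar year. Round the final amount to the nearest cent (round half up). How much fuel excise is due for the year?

January 1 – June 1, 1998: 152 days × 555 litres/day = 84,360 litres at €1.19/litre → €100,388.40
June 2 – December 31, 1998: 213 days × 555 litres/day = 118,215 litres at €1.03/litre → €121,761.45

€222,149.85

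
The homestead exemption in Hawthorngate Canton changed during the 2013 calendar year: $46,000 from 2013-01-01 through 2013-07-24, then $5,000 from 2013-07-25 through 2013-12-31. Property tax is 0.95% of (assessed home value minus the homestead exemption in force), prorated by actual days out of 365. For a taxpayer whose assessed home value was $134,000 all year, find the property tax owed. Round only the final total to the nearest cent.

2013-01-01 to 2013-07-24: 205 days, exemption $46,000 → ($134,000 − $46,000) × 0.95% × 205/365 = $469.5342
2013-07-25 to 2013-12-31: 160 days, exemption $5,000 → ($134,000 − $5,000) × 0.95% × 160/365 = $537.2055
Total = $1,006.7397

$1,006.74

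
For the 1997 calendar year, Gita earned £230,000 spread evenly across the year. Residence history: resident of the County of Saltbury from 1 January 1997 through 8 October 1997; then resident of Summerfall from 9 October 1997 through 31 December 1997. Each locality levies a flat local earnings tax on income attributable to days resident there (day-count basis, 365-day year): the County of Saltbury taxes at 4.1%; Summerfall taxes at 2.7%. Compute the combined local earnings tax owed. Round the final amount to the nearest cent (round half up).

The County of Saltbury, 1 January – 8 October 1997: 281 days → £230,000 × 4.1% × 281/365 = £7,259.8082
Summerfall, 9 October – 31 December 1997: 84 days → £230,000 × 2.7% × 84/365 = £1,429.1507
Total = £8,688.9589

£8,688.96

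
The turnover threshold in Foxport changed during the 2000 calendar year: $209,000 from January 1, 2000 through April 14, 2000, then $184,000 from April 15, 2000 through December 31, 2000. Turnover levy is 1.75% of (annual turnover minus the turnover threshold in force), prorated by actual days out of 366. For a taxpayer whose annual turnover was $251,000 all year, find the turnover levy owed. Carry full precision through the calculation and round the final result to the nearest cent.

$1,046.99

January 1 – April 14, 2000: 105 days, exemption $209,000 → ($251,000 − $209,000) × 1.75% × 105/366 = $210.8607
April 15 – December 31, 2000: 261 days, exemption $184,000 → ($251,000 − $184,000) × 1.75% × 261/366 = $836.1270
Total = $1,046.9877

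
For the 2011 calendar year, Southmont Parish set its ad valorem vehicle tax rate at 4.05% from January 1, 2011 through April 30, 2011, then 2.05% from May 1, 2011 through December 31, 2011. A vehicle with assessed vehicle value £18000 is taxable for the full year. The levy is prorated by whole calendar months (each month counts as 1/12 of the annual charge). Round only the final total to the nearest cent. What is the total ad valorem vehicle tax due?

£489.00

January 1 – April 30, 2011: 4 months at 4.05% → £18000 × 4.05% × 4/12 = £243.0000
May 1 – December 31, 2011: 8 months at 2.05% → £18000 × 2.05% × 8/12 = £246.0000
Total = £489.0000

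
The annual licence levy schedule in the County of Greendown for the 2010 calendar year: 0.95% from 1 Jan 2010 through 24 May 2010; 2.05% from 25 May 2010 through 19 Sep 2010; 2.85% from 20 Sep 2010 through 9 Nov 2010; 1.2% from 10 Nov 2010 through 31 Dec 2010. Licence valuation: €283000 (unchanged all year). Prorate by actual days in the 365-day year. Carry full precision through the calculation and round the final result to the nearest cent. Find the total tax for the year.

1 Jan – 24 May 2010: 144 days at 0.95% → €283000 × 0.95% × 144/365 = €1060.6685
25 May – 19 Sep 2010: 118 days at 2.05% → €283000 × 2.05% × 118/365 = €1875.5534
20 Sep – 9 Nov 2010: 51 days at 2.85% → €283000 × 2.85% × 51/365 = €1126.9603
10 Nov – 31 Dec 2010: 52 days at 1.2% → €283000 × 1.2% × 52/365 = €483.8137
Total = €4546.9959

€4547.00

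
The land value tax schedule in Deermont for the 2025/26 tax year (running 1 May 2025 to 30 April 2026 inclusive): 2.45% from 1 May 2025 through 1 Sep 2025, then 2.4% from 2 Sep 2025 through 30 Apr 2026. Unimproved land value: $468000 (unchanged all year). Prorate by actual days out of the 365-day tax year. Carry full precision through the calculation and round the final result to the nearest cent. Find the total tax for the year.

$11311.50

1 May – 1 Sep 2025: 124 days at 2.45% → $468000 × 2.45% × 124/365 = $3895.2986
2 Sep 2025 – 30 Apr 2026: 241 days at 2.4% → $468000 × 2.4% × 241/365 = $7416.1973
Total = $11311.4959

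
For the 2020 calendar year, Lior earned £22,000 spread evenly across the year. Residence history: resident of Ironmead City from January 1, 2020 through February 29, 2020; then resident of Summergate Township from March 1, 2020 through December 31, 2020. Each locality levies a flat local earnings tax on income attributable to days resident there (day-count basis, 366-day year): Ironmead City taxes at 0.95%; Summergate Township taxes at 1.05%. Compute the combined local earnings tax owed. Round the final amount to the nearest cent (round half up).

Ironmead City, January 1 – February 29, 2020: 60 days → £22,000 × 0.95% × 60/366 = £34.2623
Summergate Township, March 1 – December 31, 2020: 306 days → £22,000 × 1.05% × 306/366 = £193.1311
Total = £227.3934

£227.39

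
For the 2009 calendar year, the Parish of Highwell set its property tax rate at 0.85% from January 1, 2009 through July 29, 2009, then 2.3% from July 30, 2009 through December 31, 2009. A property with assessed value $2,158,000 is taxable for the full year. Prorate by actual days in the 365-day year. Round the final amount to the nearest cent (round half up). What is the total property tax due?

January 1 – July 29, 2009: 210 days at 0.85% → $2,158,000 × 0.85% × 210/365 = $10,553.5068
July 30 – December 31, 2009: 155 days at 2.3% → $2,158,000 × 2.3% × 155/365 = $21,077.4521
Total = $31,630.9589

$31,630.96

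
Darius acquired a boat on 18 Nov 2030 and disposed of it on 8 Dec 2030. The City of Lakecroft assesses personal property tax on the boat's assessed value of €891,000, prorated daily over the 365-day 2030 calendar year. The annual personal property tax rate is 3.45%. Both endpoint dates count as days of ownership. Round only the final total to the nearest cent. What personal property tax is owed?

Days held (18 Nov – 8 Dec 2030): 21 out of 365
Tax = €891,000 × 3.45% × 21/365 = €1,768.5740

€1,768.57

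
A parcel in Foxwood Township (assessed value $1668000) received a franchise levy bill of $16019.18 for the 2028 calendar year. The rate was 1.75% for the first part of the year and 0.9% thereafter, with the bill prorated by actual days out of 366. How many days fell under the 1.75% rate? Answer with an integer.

26 days

Let d = days at the first rate; then 366 − d days at the second rate.
$1668000 × [1.75%·d + 0.9%·(366−d)] / 366 = $16019.18
Solving gives d = 26, so the new rate took effect on 27 January 2028.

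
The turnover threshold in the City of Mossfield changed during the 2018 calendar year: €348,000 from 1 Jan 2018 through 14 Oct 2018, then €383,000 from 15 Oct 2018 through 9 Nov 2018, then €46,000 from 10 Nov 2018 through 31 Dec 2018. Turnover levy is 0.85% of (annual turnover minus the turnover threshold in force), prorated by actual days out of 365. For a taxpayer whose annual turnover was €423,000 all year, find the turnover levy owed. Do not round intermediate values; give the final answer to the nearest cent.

1 Jan – 14 Oct 2018: 287 days, exemption €348,000 → (€423,000 − €348,000) × 0.85% × 287/365 = €501.2671
15 Oct – 9 Nov 2018: 26 days, exemption €383,000 → (€423,000 − €383,000) × 0.85% × 26/365 = €24.2192
10 Nov – 31 Dec 2018: 52 days, exemption €46,000 → (€423,000 − €46,000) × 0.85% × 52/365 = €456.5315
Total = €982.0178

€982.02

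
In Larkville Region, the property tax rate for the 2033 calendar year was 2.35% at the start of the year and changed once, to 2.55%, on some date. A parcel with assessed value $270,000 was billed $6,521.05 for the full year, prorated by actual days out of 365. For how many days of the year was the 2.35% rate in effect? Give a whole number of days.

Let d = days at the first rate; then 365 − d days at the second rate.
$270,000 × [2.35%·d + 2.55%·(365−d)] / 365 = $6,521.05
Solving gives d = 246, so the new rate took effect on 4 September 2033.

246 days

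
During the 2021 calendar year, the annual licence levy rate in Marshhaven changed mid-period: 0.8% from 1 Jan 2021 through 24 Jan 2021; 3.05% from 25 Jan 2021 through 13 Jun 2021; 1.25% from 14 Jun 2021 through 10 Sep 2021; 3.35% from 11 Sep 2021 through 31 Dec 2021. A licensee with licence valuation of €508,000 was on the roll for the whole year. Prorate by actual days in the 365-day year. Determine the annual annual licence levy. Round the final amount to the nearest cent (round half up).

€12,980.44

1 Jan – 24 Jan 2021: 24 days at 0.8% → €508,000 × 0.8% × 24/365 = €267.2219
25 Jan – 13 Jun 2021: 140 days at 3.05% → €508,000 × 3.05% × 140/365 = €5,942.9041
14 Jun – 10 Sep 2021: 89 days at 1.25% → €508,000 × 1.25% × 89/365 = €1,548.3562
11 Sep – 31 Dec 2021: 112 days at 3.35% → €508,000 × 3.35% × 112/365 = €5,221.9616
Total = €12,980.4438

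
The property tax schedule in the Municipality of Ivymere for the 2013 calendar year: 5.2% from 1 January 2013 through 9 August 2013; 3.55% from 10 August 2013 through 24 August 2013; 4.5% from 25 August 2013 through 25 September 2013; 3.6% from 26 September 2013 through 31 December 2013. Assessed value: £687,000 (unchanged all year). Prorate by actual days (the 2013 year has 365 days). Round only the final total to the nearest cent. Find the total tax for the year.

£31,915.38

1 January – 9 August 2013: 221 days at 5.2% → £687,000 × 5.2% × 221/365 = £21,630.1479
10 August – 24 August 2013: 15 days at 3.55% → £687,000 × 3.55% × 15/365 = £1,002.2671
25 August – 25 September 2013: 32 days at 4.5% → £687,000 × 4.5% × 32/365 = £2,710.3562
26 September – 31 December 2013: 97 days at 3.6% → £687,000 × 3.6% × 97/365 = £6,572.6137
Total = £31,915.3849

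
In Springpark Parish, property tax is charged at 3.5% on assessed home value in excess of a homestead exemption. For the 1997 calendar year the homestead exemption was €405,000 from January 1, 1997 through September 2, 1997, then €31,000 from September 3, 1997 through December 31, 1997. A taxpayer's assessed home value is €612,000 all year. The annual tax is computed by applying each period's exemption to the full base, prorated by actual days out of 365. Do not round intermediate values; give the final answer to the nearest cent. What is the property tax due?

€11,548.56

January 1 – September 2, 1997: 245 days, exemption €405,000 → (€612,000 − €405,000) × 3.5% × 245/365 = €4,863.0822
September 3 – December 31, 1997: 120 days, exemption €31,000 → (€612,000 − €31,000) × 3.5% × 120/365 = €6,685.4795
Total = €11,548.5616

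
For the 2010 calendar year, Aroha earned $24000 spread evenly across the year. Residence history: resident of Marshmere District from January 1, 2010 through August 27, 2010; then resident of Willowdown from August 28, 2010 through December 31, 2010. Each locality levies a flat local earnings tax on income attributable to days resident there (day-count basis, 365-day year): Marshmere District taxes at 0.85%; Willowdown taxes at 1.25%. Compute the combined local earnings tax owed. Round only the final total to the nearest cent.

Marshmere District, January 1 – August 27, 2010: 239 days → $24000 × 0.85% × 239/365 = $133.5781
Willowdown, August 28 – December 31, 2010: 126 days → $24000 × 1.25% × 126/365 = $103.5616
Total = $237.1397

$237.14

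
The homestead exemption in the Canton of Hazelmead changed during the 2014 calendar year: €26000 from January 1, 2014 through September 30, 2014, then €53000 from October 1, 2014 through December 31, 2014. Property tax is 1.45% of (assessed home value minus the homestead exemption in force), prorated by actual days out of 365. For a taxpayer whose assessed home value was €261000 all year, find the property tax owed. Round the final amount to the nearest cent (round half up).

€3308.82

January 1 – September 30, 2014: 273 days, exemption €26000 → (€261000 − €26000) × 1.45% × 273/365 = €2548.6233
October 1 – December 31, 2014: 92 days, exemption €53000 → (€261000 − €53000) × 1.45% × 92/365 = €760.1973
Total = €3308.8205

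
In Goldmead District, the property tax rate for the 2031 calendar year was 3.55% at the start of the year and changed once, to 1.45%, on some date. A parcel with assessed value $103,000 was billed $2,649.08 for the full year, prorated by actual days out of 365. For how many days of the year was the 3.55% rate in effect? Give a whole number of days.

Let d = days at the first rate; then 365 − d days at the second rate.
$103,000 × [3.55%·d + 1.45%·(365−d)] / 365 = $2,649.08
Solving gives d = 195, so the new rate took effect on 15 July 2031.

195 days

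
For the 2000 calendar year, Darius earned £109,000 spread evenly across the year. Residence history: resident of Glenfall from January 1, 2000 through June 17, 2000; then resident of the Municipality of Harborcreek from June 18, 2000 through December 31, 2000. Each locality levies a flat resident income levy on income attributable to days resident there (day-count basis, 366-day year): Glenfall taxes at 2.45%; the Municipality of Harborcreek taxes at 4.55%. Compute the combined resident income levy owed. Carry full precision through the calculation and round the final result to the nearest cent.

Glenfall, January 1 – June 17, 2000: 169 days → £109,000 × 2.45% × 169/366 = £1,233.0997
The Municipality of Harborcreek, June 18 – December 31, 2000: 197 days → £109,000 × 4.55% × 197/366 = £2,669.4577
Total = £3,902.5574

£3,902.56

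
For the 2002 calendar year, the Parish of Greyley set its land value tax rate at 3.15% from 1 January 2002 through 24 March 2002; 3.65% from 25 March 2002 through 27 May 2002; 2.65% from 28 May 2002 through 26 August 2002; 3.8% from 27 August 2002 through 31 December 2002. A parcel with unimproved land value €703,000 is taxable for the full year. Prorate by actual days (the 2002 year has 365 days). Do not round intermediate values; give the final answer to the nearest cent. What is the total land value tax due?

1 January – 24 March 2002: 83 days at 3.15% → €703,000 × 3.15% × 83/365 = €5,035.5986
25 March – 27 May 2002: 64 days at 3.65% → €703,000 × 3.65% × 64/365 = €4,499.2000
28 May – 26 August 2002: 91 days at 2.65% → €703,000 × 2.65% × 91/365 = €4,644.6151
27 August – 31 December 2002: 127 days at 3.8% → €703,000 × 3.8% × 127/365 = €9,295.0082
Total = €23,474.4219

€23,474.42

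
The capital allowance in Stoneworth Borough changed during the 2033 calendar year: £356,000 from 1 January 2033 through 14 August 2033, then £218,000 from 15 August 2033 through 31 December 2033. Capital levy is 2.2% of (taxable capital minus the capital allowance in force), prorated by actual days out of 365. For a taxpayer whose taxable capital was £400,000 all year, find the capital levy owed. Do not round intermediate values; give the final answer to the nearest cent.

1 January – 14 August 2033: 226 days, exemption £356,000 → (£400,000 − £356,000) × 2.2% × 226/365 = £599.3644
15 August – 31 December 2033: 139 days, exemption £218,000 → (£400,000 − £218,000) × 2.2% × 139/365 = £1,524.8110
Total = £2,124.1753

£2,124.18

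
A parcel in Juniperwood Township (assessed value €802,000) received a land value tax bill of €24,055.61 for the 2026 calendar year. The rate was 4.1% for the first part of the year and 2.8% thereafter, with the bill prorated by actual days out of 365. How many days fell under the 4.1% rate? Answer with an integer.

Let d = days at the first rate; then 365 − d days at the second rate.
€802,000 × [4.1%·d + 2.8%·(365−d)] / 365 = €24,055.61
Solving gives d = 56, so the new rate took effect on February 26, 2026.

56 days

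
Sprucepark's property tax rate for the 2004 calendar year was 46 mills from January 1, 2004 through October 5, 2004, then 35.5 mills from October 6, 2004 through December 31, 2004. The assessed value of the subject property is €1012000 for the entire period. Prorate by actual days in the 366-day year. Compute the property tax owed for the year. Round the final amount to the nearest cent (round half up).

January 1 – October 5, 2004: 279 days at 46 mills → €1012000 × 4.6% × 279/366 = €35486.3607
October 6 – December 31, 2004: 87 days at 35.5 mills → €1012000 × 3.55% × 87/366 = €8539.7869
Total = €44026.1475

€44026.15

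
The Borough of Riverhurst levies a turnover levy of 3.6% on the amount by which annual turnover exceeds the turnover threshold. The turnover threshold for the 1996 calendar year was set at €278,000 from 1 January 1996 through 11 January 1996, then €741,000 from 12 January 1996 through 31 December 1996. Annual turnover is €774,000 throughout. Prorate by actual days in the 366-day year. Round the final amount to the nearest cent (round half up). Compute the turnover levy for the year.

€1,688.95

1 January – 11 January 1996: 11 days, exemption €278,000 → (€774,000 − €278,000) × 3.6% × 11/366 = €536.6557
12 January – 31 December 1996: 355 days, exemption €741,000 → (€774,000 − €741,000) × 3.6% × 355/366 = €1,152.2951
Total = €1,688.9508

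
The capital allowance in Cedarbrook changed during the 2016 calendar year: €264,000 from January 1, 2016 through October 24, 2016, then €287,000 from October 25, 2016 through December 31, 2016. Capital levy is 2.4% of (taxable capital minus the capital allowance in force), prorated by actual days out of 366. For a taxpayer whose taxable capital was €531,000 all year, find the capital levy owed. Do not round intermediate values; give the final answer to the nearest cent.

January 1 – October 24, 2016: 298 days, exemption €264,000 → (€531,000 − €264,000) × 2.4% × 298/366 = €5,217.4426
October 25 – December 31, 2016: 68 days, exemption €287,000 → (€531,000 − €287,000) × 2.4% × 68/366 = €1,088.0000
Total = €6,305.4426

€6,305.44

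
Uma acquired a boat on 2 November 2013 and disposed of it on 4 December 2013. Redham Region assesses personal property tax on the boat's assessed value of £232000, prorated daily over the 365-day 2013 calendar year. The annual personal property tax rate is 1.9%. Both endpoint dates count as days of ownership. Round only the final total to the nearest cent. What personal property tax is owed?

£398.53

Days held (2 November – 4 December 2013): 33 out of 365
Tax = £232000 × 1.9% × 33/365 = £398.5315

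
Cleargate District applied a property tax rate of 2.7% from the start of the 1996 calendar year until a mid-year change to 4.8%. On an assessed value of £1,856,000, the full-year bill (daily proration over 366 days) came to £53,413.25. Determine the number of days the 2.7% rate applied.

Let d = days at the first rate; then 366 − d days at the second rate.
£1,856,000 × [2.7%·d + 4.8%·(366−d)] / 366 = £53,413.25
Solving gives d = 335, so the new rate took effect on 1 Dec 1996.

335 days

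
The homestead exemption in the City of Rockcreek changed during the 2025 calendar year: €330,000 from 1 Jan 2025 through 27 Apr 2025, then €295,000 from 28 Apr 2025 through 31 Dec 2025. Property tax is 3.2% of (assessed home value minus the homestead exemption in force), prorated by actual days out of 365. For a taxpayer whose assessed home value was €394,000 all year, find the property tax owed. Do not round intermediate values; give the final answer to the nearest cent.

1 Jan – 27 Apr 2025: 117 days, exemption €330,000 → (€394,000 − €330,000) × 3.2% × 117/365 = €656.4822
28 Apr – 31 Dec 2025: 248 days, exemption €295,000 → (€394,000 − €295,000) × 3.2% × 248/365 = €2,152.5041
Total = €2,808.9863

€2,808.99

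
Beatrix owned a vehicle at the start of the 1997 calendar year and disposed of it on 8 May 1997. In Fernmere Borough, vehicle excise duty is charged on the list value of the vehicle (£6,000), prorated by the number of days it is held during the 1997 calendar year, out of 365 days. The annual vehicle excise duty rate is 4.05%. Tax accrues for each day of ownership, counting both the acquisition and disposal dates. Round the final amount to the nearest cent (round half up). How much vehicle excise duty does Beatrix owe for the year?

£85.22

Days held (1 Jan – 8 May 1997): 128 out of 365
Tax = £6,000 × 4.05% × 128/365 = £85.2164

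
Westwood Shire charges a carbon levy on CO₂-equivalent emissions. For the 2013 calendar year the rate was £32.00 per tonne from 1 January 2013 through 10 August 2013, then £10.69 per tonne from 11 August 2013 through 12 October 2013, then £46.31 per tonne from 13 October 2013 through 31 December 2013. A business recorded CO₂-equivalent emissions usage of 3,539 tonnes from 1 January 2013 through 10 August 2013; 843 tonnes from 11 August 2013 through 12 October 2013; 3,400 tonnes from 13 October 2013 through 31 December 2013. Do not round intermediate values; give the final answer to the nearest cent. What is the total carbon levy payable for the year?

1 January – 10 August 2013: 3,539 tonnes at £32.00/tonne → £113,248.00
11 August – 12 October 2013: 843 tonnes at £10.69/tonne → £9,011.67
13 October – 31 December 2013: 3,400 tonnes at £46.31/tonne → £157,454.00

£279,713.67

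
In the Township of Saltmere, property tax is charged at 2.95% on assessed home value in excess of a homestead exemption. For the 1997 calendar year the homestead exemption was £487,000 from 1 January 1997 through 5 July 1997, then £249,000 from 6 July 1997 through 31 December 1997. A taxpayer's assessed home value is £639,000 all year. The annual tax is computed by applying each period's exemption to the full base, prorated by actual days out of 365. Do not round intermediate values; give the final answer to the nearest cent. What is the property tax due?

1 January – 5 July 1997: 186 days, exemption £487,000 → (£639,000 − £487,000) × 2.95% × 186/365 = £2,284.9973
6 July – 31 December 1997: 179 days, exemption £249,000 → (£639,000 − £249,000) × 2.95% × 179/365 = £5,642.1781
Total = £7,927.1753

£7,927.18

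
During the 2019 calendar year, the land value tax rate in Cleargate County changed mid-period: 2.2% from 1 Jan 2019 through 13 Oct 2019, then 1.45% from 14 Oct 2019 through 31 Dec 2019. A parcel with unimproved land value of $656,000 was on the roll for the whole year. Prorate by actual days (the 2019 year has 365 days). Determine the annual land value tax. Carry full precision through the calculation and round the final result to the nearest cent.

1 Jan – 13 Oct 2019: 286 days at 2.2% → $656,000 × 2.2% × 286/365 = $11,308.3616
14 Oct – 31 Dec 2019: 79 days at 1.45% → $656,000 × 1.45% × 79/365 = $2,058.7616
Total = $13,367.1233

$13,367.12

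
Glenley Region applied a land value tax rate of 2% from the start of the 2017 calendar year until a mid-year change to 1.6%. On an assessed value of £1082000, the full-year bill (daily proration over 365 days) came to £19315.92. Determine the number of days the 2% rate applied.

169 days

Let d = days at the first rate; then 365 − d days at the second rate.
£1082000 × [2%·d + 1.6%·(365−d)] / 365 = £19315.92
Solving gives d = 169, so the new rate took effect on 19 Jun 2017.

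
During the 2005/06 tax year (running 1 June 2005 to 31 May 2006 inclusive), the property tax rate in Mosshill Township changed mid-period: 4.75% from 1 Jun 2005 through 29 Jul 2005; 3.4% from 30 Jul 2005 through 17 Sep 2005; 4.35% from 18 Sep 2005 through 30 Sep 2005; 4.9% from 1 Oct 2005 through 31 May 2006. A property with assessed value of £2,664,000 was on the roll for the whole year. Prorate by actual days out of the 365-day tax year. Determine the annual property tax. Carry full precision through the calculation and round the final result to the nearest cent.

1 Jun – 29 Jul 2005: 59 days at 4.75% → £2,664,000 × 4.75% × 59/365 = £20,454.4110
30 Jul – 17 Sep 2005: 50 days at 3.4% → £2,664,000 × 3.4% × 50/365 = £12,407.6712
18 Sep – 30 Sep 2005: 13 days at 4.35% → £2,664,000 × 4.35% × 13/365 = £4,127.3753
1 Oct 2005 – 31 May 2006: 243 days at 4.9% → £2,664,000 × 4.9% × 243/365 = £86,904.7890
Total = £123,894.2466

£123,894.25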